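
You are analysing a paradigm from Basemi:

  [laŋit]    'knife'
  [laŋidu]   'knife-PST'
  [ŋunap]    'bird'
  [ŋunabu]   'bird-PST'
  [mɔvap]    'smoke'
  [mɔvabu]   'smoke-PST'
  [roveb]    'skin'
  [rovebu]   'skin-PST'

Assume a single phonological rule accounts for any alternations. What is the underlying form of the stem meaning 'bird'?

'bird' shows [p] ~ [b] at the end of the stem ([ŋunap] vs [ŋunabu]).
If /b/ were underlying and a rule turned it into [p] in isolation, 'skin' would also alternate; but it has [b] in both [roveb] and [rovebu].
So /p/ is underlying, and a rule of intervocalic voicing — voiceless stops become voiced between vowels — gives [b].

/ŋunap/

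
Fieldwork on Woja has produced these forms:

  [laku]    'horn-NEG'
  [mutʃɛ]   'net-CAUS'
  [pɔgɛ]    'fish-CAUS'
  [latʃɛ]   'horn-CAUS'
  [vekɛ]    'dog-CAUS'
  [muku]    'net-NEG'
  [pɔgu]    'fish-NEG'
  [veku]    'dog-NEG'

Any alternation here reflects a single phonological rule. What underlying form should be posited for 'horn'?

In [latʃɛ] and [laku] the final segment of 'horn' alternates: [tʃ] ~ [k].
If /k/ were underlying and a rule turned it into [tʃ] before the CAUS suffix, 'dog' would also alternate; but it has [k] in both [vekɛ] and [veku].
The underlying segment must be /tʃ/; palato-alveolar /tʃ/ becomes [k] when no front vowel follows, yielding [k] there.

/latʃ/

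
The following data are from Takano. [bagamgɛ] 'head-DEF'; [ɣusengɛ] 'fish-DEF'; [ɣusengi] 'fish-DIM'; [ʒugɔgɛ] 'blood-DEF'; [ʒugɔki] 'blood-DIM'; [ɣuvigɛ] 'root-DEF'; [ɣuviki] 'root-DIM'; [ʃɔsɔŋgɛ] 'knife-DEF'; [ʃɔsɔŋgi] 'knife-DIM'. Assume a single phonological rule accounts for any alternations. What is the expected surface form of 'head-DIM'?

[bagamgi]

The DIM suffix surfaces as [-gi] and [-ki], depending on the final segment of the stem.
By contrast the DEF suffix keeps its initial [g] throughout — that segment must be underlying.
So the underlying form is /-ki/, and voiceless stops become voiced after a nasal.
After 'head', which ends in a nasal, the suffix surfaces as [-gi], giving [bagamgi].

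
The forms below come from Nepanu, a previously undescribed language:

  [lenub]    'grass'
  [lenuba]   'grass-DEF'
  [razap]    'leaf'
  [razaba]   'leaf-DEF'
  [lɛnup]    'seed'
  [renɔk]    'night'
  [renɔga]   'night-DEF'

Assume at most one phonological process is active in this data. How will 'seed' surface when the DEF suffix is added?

The stem for 'leaf' ends in [p] in [razap] but [b] in [razaba].
If /b/ were underlying and a rule turned it into [p] in isolation, 'grass' would also alternate; but it has [b] in both [lenub] and [lenuba].
So /p/ is underlying, and a rule of intervocalic voicing — voiceless stops become voiced between vowels — gives [b].
The one attested form of 'seed', [lɛnup], shows underlying /lɛnup/. Applying the same rule between vowels gives [lɛnuba].

[lɛnuba]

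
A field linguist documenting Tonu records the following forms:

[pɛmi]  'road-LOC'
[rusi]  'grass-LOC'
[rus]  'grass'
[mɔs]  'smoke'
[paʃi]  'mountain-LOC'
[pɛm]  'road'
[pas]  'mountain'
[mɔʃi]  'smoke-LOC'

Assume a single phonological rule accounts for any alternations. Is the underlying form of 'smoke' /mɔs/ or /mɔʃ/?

/mɔʃ/

The root 'smoke' surfaces as [mɔʃi] and [mɔs], with a stem-final [ʃ] ~ [s] alternation.
If /s/ were underlying and a rule turned it into [ʃ] before the LOC suffix, 'grass' would also alternate; but it has [s] in both [rusi] and [rus].
Therefore /ʃ/ is basic and [s] is derived by depalatalization (palato-alveolar /ʃ/ becomes [s] when no front vowel follows).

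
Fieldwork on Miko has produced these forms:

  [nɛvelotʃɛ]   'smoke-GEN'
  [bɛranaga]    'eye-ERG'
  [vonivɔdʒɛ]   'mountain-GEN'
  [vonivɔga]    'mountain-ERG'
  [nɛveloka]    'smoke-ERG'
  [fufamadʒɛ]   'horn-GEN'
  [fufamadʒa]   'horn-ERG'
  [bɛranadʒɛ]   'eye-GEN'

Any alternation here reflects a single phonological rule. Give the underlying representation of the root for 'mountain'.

In [vonivɔdʒɛ] and [vonivɔga] the final segment of 'mountain' alternates: [dʒ] ~ [g].
Compare 'horn', with invariant [dʒ] in [fufamadʒɛ] and [fufamadʒa]: an analysis with underlying /dʒ/ and a rule producing [g] before the ERG suffix would wrongly predict alternation here too.
Therefore /g/ is basic and [dʒ] is derived by palatalization before a front vowel (/k/ and /g/ become palato-alveolar [tʃ] and [dʒ] before a front vowel).

/vonivɔg/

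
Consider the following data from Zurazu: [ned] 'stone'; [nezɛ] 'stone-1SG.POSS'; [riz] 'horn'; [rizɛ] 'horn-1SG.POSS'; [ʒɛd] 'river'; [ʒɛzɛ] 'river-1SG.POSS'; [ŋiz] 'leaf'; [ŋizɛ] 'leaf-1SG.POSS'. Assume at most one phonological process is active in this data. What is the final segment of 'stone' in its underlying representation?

The root 'stone' surfaces as [ned] and [nezɛ], with a stem-final [d] ~ [z] alternation.
If /z/ were underlying and a rule turned it into [d] in isolation, 'leaf' would also alternate; but it has [z] in both [ŋiz] and [ŋizɛ].
The underlying segment must be /d/; voiced stops become fricatives between vowels, yielding [z] there.

/d/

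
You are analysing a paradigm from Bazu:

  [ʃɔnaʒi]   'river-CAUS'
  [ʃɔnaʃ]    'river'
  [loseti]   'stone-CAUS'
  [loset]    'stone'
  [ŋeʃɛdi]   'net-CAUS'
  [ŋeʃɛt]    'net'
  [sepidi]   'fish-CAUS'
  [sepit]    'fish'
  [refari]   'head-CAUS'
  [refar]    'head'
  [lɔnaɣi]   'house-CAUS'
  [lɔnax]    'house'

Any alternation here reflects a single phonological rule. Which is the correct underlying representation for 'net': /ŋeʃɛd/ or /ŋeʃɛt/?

The root 'net' surfaces as [ŋeʃɛdi] and [ŋeʃɛt], with a stem-final [d] ~ [t] alternation.
But 'stone' keeps [t] in both environments ([loseti], [loset]), so there is no rule changing /t/ to [d] before the CAUS suffix.
The alternation reflects word-final obstruent devoicing: voiced obstruents become voiceless word-finally. /d/ is underlying.

/ŋeʃɛd/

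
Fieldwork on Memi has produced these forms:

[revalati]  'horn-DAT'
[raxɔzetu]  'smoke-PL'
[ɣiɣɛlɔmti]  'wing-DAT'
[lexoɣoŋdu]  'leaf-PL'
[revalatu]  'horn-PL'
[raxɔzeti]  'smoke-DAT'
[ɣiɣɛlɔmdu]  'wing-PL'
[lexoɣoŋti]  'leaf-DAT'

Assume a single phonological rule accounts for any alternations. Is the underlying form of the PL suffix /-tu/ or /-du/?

The PL morpheme has two allomorphs, [-du] and [-tu].
The DAT suffix, which begins with [t], is invariant after every stem; so [t] is not altered by any rule here.
The PL suffix is therefore /-du/ underlyingly, with post-vocalic devoicing: voiced stops become voiceless after a vowel.

/-du/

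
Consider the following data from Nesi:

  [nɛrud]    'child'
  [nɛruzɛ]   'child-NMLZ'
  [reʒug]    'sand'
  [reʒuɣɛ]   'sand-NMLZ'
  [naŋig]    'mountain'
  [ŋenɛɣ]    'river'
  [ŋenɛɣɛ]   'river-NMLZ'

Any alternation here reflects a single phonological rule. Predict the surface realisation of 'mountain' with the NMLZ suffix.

In [reʒug] and [reʒuɣɛ] the final segment of 'sand' alternates: [g] ~ [ɣ].
Compare 'river', with invariant [ɣ] in [ŋenɛɣ] and [ŋenɛɣɛ]: an analysis with underlying /ɣ/ and a rule producing [g] in isolation would wrongly predict alternation here too.
The alternation reflects intervocalic spirantization: voiced stops become fricatives between vowels. /g/ is underlying.
The one attested form of 'mountain', [naŋig], shows underlying /naŋig/. Applying the same rule between vowels gives [naŋiɣɛ].

[naŋiɣɛ]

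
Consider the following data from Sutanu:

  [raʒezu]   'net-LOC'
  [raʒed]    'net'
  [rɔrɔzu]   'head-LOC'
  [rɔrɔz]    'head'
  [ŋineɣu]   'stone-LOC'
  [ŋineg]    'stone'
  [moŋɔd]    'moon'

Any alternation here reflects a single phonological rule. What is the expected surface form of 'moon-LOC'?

[moŋɔzu]

'net' shows [z] ~ [d] at the end of the stem ([raʒezu] vs [raʒed]).
Compare 'head', with invariant [z] in [rɔrɔzu] and [rɔrɔz]: an analysis with underlying /z/ and a rule producing [d] in isolation would wrongly predict alternation here too.
The alternation reflects intervocalic spirantization: voiced stops become fricatives between vowels. /d/ is underlying.
The one attested form of 'moon', [moŋɔd], shows underlying /moŋɔd/. Applying the same rule between vowels gives [moŋɔzu].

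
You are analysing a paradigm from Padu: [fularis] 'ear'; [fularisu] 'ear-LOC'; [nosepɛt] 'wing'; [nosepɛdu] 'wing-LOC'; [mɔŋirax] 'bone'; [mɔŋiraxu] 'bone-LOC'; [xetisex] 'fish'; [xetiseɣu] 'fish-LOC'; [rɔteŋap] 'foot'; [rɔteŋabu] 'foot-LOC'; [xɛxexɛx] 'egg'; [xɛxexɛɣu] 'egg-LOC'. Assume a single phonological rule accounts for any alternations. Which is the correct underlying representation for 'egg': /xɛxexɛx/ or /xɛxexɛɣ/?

In [xɛxexɛx] and [xɛxexɛɣu] the final segment of 'egg' alternates: [x] ~ [ɣ].
But 'bone' keeps [x] in both environments ([mɔŋirax], [mɔŋiraxu]), so there is no rule changing /x/ to [ɣ] before the LOC suffix.
So /ɣ/ is underlying, and a rule of word-final obstruent devoicing — voiced obstruents become voiceless word-finally — gives [x].

/xɛxexɛɣ/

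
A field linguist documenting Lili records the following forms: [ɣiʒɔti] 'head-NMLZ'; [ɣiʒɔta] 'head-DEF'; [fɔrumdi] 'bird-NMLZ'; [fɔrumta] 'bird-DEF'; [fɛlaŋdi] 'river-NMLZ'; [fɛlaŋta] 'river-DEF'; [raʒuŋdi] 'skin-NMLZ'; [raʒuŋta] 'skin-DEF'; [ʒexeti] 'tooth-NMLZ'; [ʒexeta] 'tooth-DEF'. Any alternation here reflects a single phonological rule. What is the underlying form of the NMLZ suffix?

/-di/

The NMLZ morpheme has two allomorphs, [-di] and [-ti].
By contrast the DEF suffix keeps its initial [t] throughout — that segment must be underlying.
So the underlying form is /-di/, and voiced stops become voiceless after a vowel.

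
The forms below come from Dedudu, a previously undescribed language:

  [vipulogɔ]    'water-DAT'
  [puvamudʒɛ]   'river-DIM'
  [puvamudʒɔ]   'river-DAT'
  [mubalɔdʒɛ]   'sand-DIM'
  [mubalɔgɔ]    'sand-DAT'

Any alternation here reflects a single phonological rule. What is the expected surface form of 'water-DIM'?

The stem for 'sand' ends in [dʒ] in [mubalɔdʒɛ] but [g] in [mubalɔgɔ].
Compare 'river', with invariant [dʒ] in [puvamudʒɛ] and [puvamudʒɔ]: an analysis with underlying /dʒ/ and a rule producing [g] before the DAT suffix would wrongly predict alternation here too.
The alternation reflects palatalization before a front vowel: /g/ becomes palato-alveolar [dʒ] before a front vowel. /g/ is underlying.
The one attested form of 'water', [vipulogɔ], shows underlying /vipulog/. Applying the same rule before a front vowel gives [vipulodʒɛ].

[vipulodʒɛ]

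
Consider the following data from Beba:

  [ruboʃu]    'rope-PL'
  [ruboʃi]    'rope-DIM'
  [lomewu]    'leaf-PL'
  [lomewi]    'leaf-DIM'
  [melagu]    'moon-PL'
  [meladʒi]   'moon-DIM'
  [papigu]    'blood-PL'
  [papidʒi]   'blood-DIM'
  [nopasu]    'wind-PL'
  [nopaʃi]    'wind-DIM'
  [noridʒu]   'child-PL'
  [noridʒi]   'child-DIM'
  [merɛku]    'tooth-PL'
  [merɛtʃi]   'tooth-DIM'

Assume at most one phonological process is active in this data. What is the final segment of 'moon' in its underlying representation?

In [melagu] and [meladʒi] the final segment of 'moon' alternates: [g] ~ [dʒ].
The stem 'child' ([noridʒu], [noridʒi]) shows [dʒ] unchanged in both environments, so [dʒ] cannot be basic with [g] derived before the PL suffix.
The underlying segment must be /g/; /k/, /g/ and /s/ become palato-alveolar [tʃ], [dʒ] and [ʃ] before a front vowel, yielding [dʒ] there.

/g/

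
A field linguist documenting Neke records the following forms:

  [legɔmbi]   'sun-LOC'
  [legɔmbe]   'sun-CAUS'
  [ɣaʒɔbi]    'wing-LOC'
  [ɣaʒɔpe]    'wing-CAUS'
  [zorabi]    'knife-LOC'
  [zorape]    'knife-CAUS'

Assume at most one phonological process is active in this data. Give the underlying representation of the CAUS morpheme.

/-pe/

The CAUS suffix surfaces as [-be] and [-pe], depending on the final segment of the stem.
By contrast the LOC suffix keeps its initial [b] throughout — that segment must be underlying.
The CAUS suffix is therefore /-pe/ underlyingly, with post-nasal voicing: voiceless stops become voiced after a nasal.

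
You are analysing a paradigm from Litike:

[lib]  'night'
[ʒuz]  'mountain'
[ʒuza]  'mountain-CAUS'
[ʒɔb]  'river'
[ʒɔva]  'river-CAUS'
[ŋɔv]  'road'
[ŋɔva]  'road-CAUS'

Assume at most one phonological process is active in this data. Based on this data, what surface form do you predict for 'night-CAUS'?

'river' shows [b] ~ [v] at the end of the stem ([ʒɔb] vs [ʒɔva]).
But 'road' keeps [v] in both environments ([ŋɔv], [ŋɔva]), so there is no rule changing /v/ to [b] in isolation.
The underlying segment must be /b/; voiced stops become fricatives between vowels, yielding [v] there.
The one attested form of 'night', [lib], shows underlying /lib/. Applying the same rule between vowels gives [liva].

[liva]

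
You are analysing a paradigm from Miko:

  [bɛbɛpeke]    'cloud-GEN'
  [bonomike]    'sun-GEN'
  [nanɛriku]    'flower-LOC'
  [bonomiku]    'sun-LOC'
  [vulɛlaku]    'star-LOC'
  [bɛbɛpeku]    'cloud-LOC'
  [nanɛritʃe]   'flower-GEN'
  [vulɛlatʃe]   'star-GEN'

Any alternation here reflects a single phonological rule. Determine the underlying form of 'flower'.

/nanɛritʃ/

The root 'flower' surfaces as [nanɛritʃe] and [nanɛriku], with a stem-final [tʃ] ~ [k] alternation.
The stem 'cloud' ([bɛbɛpeke], [bɛbɛpeku]) shows [k] unchanged in both environments, so [k] cannot be basic with [tʃ] derived before the GEN suffix.
Therefore /tʃ/ is basic and [k] is derived by depalatalization (palato-alveolar /tʃ/ becomes [k] when no front vowel follows).
Hence 'flower' is /nanɛritʃ/ underlyingly.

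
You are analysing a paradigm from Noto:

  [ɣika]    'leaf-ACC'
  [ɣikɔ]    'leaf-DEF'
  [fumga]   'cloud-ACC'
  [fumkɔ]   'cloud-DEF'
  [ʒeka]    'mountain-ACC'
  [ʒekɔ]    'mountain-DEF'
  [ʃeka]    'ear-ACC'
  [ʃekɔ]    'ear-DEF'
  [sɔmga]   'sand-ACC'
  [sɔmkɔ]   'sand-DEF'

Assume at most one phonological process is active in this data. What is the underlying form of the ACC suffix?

/-ga/

The ACC morpheme has two allomorphs, [-ga] and [-ka].
By contrast the DEF suffix keeps its initial [k] throughout — that segment must be underlying.
So the underlying form is /-ga/, and voiced stops become voiceless after a vowel.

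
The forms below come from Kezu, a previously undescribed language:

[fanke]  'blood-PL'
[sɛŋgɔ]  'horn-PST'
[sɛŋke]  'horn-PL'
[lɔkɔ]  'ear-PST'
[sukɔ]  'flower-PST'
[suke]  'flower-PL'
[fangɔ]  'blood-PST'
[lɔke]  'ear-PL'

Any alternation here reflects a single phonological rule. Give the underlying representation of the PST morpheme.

/-gɔ/

The PST morpheme has two allomorphs, [-gɔ] and [-kɔ].
The PL suffix, which begins with [k], is invariant after every stem; so [k] is not altered by any rule here.
So the underlying form is /-gɔ/, and voiced stops become voiceless after a vowel.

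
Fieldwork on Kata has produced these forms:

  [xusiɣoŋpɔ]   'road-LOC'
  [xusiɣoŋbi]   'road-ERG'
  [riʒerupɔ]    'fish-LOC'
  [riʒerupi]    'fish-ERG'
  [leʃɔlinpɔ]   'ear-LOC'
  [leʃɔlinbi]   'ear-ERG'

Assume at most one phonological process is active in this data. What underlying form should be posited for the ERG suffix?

The ERG suffix surfaces as [-bi] and [-pi], depending on the final segment of the stem.
The LOC suffix, which begins with [p], is invariant after every stem; so [p] is not altered by any rule here.
The ERG suffix is therefore /-bi/ underlyingly, with post-vocalic devoicing: voiced stops become voiceless after a vowel.

/-bi/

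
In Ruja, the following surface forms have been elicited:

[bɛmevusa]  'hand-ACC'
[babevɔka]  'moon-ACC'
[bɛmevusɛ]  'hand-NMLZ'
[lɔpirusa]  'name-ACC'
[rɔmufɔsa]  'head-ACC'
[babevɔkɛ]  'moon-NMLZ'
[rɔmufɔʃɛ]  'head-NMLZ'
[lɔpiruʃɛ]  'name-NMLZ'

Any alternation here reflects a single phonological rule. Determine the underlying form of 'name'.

/lɔpiruʃ/

The root 'name' surfaces as [lɔpirusa] and [lɔpiruʃɛ], with a stem-final [s] ~ [ʃ] alternation.
If /s/ were underlying and a rule turned it into [ʃ] before the NMLZ suffix, 'hand' would also alternate; but it has [s] in both [bɛmevusa] and [bɛmevusɛ].
So /ʃ/ is underlying, and a rule of depalatalization — palato-alveolar /ʃ/ becomes [s] when no front vowel follows — gives [s].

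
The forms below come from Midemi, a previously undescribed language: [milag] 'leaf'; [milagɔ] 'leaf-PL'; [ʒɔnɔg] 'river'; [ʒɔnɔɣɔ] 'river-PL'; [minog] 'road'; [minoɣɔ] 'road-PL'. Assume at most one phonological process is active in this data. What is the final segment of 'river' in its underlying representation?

/ɣ/

'river' shows [g] ~ [ɣ] at the end of the stem ([ʒɔnɔg] vs [ʒɔnɔɣɔ]).
If /g/ were underlying and a rule turned it into [ɣ] before the PL suffix, 'leaf' would also alternate; but it has [g] in both [milag] and [milagɔ].
Therefore /ɣ/ is basic and [g] is derived by word-final hardening (voiced fricatives become stops word-finally).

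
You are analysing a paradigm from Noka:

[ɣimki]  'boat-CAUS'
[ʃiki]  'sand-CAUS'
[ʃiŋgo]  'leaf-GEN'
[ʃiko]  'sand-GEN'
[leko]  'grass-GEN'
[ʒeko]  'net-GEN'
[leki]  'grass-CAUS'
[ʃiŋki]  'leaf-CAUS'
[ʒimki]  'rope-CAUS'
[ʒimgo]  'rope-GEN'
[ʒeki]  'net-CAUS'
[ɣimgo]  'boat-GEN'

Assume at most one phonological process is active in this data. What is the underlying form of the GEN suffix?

The GEN suffix surfaces as [-go] and [-ko], depending on the final segment of the stem.
The CAUS suffix, which begins with [k], is invariant after every stem; so [k] is not altered by any rule here.
So the underlying form is /-go/, and voiced stops become voiceless after a vowel.

/-go/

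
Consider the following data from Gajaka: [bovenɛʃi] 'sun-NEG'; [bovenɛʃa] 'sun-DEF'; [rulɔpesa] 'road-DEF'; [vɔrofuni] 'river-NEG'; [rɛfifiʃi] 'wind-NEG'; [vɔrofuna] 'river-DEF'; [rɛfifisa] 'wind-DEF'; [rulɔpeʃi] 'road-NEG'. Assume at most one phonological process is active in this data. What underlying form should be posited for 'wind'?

In [rɛfifisa] and [rɛfifiʃi] the final segment of 'wind' alternates: [s] ~ [ʃ].
The stem 'sun' ([bovenɛʃa], [bovenɛʃi]) shows [ʃ] unchanged in both environments, so [ʃ] cannot be basic with [s] derived before the DEF suffix.
The alternation reflects palatalization before a front vowel: /s/ becomes palato-alveolar [ʃ] before a front vowel. /s/ is underlying.
So 'wind' = /rɛfifis/.

/rɛfifis/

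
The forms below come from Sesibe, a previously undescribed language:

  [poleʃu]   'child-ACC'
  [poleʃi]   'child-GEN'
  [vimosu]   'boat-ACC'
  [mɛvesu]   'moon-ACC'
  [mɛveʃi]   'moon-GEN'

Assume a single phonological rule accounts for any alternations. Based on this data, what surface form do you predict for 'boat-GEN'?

The root 'moon' surfaces as [mɛvesu] and [mɛveʃi], with a stem-final [s] ~ [ʃ] alternation.
But 'child' keeps [ʃ] in both environments ([poleʃu], [poleʃi]), so there is no rule changing /ʃ/ to [s] before the ACC suffix.
So /s/ is underlying, and a rule of palatalization before a front vowel — /s/ becomes palato-alveolar [ʃ] before a front vowel — gives [ʃ].
From [vimosu] the stem 'boat' is /vimos/; before a front vowel this yields [vimoʃi].

[vimoʃi]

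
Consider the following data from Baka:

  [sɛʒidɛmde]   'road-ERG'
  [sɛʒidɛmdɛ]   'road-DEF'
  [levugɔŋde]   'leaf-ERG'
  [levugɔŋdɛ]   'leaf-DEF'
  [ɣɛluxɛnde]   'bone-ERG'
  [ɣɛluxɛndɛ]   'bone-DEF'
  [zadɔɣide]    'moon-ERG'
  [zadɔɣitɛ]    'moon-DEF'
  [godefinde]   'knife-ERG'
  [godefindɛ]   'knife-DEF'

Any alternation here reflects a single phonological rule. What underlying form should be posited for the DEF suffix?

The DEF morpheme has two allomorphs, [-dɛ] and [-tɛ].
By contrast the ERG suffix keeps its initial [d] throughout — that segment must be underlying.
So the underlying form is /-tɛ/, and voiceless stops become voiced after a nasal.

/-tɛ/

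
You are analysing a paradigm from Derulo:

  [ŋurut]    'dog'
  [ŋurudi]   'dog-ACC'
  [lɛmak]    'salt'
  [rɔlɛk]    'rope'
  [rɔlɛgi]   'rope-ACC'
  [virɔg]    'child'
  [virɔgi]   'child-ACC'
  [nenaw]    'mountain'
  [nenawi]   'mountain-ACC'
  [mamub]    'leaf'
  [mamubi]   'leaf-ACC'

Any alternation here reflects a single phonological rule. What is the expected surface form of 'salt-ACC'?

[lɛmagi]

The root 'rope' surfaces as [rɔlɛk] and [rɔlɛgi], with a stem-final [k] ~ [g] alternation.
Compare 'child', with invariant [g] in [virɔg] and [virɔgi]: an analysis with underlying /g/ and a rule producing [k] in isolation would wrongly predict alternation here too.
Therefore /k/ is basic and [g] is derived by intervocalic voicing (voiceless stops become voiced between vowels).
The one attested form of 'salt', [lɛmak], shows underlying /lɛmak/. Applying the same rule between vowels gives [lɛmagi].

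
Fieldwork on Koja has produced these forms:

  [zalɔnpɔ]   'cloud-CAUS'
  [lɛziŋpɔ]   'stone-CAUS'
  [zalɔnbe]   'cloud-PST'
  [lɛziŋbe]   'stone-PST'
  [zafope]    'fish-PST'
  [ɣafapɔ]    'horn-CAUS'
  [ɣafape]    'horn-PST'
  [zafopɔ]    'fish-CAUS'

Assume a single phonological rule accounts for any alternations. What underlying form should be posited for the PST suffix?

/-be/

The PST suffix surfaces as [-be] and [-pe], depending on the final segment of the stem.
By contrast the CAUS suffix keeps its initial [p] throughout — that segment must be underlying.
So the underlying form is /-be/, and voiced stops become voiceless after a vowel.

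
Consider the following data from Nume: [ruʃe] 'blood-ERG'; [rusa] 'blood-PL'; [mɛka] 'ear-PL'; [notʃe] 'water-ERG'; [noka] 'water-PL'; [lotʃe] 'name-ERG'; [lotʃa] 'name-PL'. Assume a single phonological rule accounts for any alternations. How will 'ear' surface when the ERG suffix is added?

In [notʃe] and [noka] the final segment of 'water' alternates: [tʃ] ~ [k].
But 'name' keeps [tʃ] in both environments ([lotʃe], [lotʃa]), so there is no rule changing /tʃ/ to [k] before the PL suffix.
So /k/ is underlying, and a rule of palatalization before a front vowel — /k/ and /s/ become palato-alveolar [tʃ] and [ʃ] before a front vowel — gives [tʃ].
From [mɛka] the stem 'ear' is /mɛk/; before a front vowel this yields [mɛtʃe].

[mɛtʃe]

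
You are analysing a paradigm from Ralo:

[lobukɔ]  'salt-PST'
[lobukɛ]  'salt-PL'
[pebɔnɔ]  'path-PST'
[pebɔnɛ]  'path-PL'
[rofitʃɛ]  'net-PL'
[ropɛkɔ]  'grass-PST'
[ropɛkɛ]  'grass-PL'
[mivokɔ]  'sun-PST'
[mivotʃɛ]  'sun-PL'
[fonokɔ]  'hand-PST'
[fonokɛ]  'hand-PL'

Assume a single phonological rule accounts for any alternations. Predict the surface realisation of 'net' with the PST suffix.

[rofikɔ]

The root 'sun' surfaces as [mivokɔ] and [mivotʃɛ], with a stem-final [k] ~ [tʃ] alternation.
The stem 'grass' ([ropɛkɔ], [ropɛkɛ]) shows [k] unchanged in both environments, so [k] cannot be basic with [tʃ] derived before the PL suffix.
Therefore /tʃ/ is basic and [k] is derived by depalatalization (palato-alveolar /tʃ/ becomes [k] when no front vowel follows).
From [rofitʃɛ] the stem 'net' is /rofitʃ/; when no front vowel follows this yields [rofikɔ].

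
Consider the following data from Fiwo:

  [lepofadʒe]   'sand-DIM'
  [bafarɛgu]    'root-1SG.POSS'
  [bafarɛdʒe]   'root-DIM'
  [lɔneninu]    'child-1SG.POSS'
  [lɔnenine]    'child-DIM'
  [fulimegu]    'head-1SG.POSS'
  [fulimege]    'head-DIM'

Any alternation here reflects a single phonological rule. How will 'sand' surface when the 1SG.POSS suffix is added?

The root 'root' surfaces as [bafarɛgu] and [bafarɛdʒe], with a stem-final [g] ~ [dʒ] alternation.
If /g/ were underlying and a rule turned it into [dʒ] before the DIM suffix, 'head' would also alternate; but it has [g] in both [fulimegu] and [fulimege].
Therefore /dʒ/ is basic and [g] is derived by depalatalization (palato-alveolar /dʒ/ becomes [g] when no front vowel follows).
The one attested form of 'sand', [lepofadʒe], shows underlying /lepofadʒ/. Applying the same rule when no front vowel follows gives [lepofagu].

[lepofagu]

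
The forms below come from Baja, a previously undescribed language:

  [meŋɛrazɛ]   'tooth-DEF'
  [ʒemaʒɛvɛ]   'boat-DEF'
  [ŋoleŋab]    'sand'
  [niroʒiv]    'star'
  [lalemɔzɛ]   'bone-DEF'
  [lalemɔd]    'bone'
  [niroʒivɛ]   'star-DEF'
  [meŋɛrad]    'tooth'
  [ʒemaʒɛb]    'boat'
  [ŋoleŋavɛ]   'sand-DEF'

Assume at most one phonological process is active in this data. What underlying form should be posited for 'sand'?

In [ŋoleŋavɛ] and [ŋoleŋab] the final segment of 'sand' alternates: [v] ~ [b].
If /v/ were underlying and a rule turned it into [b] in isolation, 'star' would also alternate; but it has [v] in both [niroʒivɛ] and [niroʒiv].
The underlying segment must be /b/; voiced stops become fricatives between vowels, yielding [v] there.
The underlying form of 'sand' is therefore /ŋoleŋab/.

/ŋoleŋab/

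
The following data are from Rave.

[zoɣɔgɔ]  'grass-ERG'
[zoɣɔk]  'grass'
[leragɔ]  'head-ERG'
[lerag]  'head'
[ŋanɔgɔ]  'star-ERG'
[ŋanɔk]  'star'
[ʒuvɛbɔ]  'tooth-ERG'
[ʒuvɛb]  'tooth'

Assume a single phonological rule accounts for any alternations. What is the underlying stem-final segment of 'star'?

'star' shows [g] ~ [k] at the end of the stem ([ŋanɔgɔ] vs [ŋanɔk]).
Compare 'head', with invariant [g] in [leragɔ] and [lerag]: an analysis with underlying /g/ and a rule producing [k] in isolation would wrongly predict alternation here too.
Therefore /k/ is basic and [g] is derived by intervocalic voicing (voiceless stops become voiced between vowels).

/k/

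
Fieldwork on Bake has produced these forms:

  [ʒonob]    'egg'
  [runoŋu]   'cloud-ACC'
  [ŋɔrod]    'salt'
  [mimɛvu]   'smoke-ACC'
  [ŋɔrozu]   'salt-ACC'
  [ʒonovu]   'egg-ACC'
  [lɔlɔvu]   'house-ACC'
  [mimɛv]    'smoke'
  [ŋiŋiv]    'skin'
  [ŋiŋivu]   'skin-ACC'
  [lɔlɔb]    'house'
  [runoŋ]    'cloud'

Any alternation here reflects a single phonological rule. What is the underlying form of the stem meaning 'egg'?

In [ʒonob] and [ʒonovu] the final segment of 'egg' alternates: [b] ~ [v].
The stem 'skin' ([ŋiŋiv], [ŋiŋivu]) shows [v] unchanged in both environments, so [v] cannot be basic with [b] derived in isolation.
Therefore /b/ is basic and [v] is derived by intervocalic spirantization (voiced stops become fricatives between vowels).
Hence 'egg' is /ʒonob/ underlyingly.

/ʒonob/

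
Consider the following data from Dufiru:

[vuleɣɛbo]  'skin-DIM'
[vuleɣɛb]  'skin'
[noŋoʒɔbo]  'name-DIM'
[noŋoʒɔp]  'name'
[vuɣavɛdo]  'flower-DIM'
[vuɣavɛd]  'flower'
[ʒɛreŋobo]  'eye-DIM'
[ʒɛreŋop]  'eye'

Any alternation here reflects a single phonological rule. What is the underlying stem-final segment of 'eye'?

/p/

'eye' shows [b] ~ [p] at the end of the stem ([ʒɛreŋobo] vs [ʒɛreŋop]).
Compare 'skin', with invariant [b] in [vuleɣɛbo] and [vuleɣɛb]: an analysis with underlying /b/ and a rule producing [p] in isolation would wrongly predict alternation here too.
Therefore /p/ is basic and [b] is derived by intervocalic voicing (voiceless stops become voiced between vowels).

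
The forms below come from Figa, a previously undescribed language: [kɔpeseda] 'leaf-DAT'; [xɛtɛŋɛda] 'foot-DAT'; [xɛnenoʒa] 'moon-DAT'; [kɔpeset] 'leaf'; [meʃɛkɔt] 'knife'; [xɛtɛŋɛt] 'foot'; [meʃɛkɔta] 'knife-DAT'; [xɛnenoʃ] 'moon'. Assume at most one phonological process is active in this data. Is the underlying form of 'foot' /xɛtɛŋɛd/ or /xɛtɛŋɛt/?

/xɛtɛŋɛd/

The stem for 'foot' ends in [d] in [xɛtɛŋɛda] but [t] in [xɛtɛŋɛt].
Compare 'knife', with invariant [t] in [meʃɛkɔta] and [meʃɛkɔt]: an analysis with underlying /t/ and a rule producing [d] before the DAT suffix would wrongly predict alternation here too.
The alternation reflects word-final obstruent devoicing: voiced obstruents become voiceless word-finally. /d/ is underlying.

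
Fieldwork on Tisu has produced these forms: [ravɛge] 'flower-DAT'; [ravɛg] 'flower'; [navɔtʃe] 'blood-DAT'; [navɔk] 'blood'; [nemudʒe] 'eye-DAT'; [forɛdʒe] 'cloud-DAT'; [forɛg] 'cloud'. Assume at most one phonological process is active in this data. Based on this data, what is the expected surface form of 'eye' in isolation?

[nemug]

'cloud' shows [dʒ] ~ [g] at the end of the stem ([forɛdʒe] vs [forɛg]).
Compare 'flower', with invariant [g] in [ravɛge] and [ravɛg]: an analysis with underlying /g/ and a rule producing [dʒ] before the DAT suffix would wrongly predict alternation here too.
Therefore /dʒ/ is basic and [g] is derived by depalatalization (palato-alveolar /tʃ/ and /dʒ/ become [k] and [g] when no front vowel follows).
From [nemudʒe] the stem 'eye' is /nemudʒ/; when no front vowel follows this yields [nemug].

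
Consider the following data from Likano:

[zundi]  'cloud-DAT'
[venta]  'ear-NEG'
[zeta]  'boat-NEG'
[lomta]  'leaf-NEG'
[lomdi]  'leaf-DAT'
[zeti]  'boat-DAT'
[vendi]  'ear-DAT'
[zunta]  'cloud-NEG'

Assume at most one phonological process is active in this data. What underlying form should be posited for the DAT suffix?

/-di/

The DAT suffix surfaces as [-di] and [-ti], depending on the final segment of the stem.
By contrast the NEG suffix keeps its initial [t] throughout — that segment must be underlying.
So the underlying form is /-di/, and voiced stops become voiceless after a vowel.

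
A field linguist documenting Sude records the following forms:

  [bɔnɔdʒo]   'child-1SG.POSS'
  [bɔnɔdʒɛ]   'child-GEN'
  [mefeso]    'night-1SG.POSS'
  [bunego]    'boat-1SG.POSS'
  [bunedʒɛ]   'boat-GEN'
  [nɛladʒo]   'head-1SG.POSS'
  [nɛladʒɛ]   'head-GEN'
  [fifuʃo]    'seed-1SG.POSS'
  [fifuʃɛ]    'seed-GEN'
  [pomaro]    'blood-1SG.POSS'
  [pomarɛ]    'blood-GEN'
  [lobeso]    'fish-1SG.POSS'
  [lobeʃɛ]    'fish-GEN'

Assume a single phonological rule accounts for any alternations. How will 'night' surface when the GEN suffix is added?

[mefeʃɛ]

The stem for 'fish' ends in [s] in [lobeso] but [ʃ] in [lobeʃɛ].
But 'seed' keeps [ʃ] in both environments ([fifuʃo], [fifuʃɛ]), so there is no rule changing /ʃ/ to [s] before the 1SG.POSS suffix.
The underlying segment must be /s/; /g/ and /s/ become palato-alveolar [dʒ] and [ʃ] before a front vowel, yielding [ʃ] there.
The one attested form of 'night', [mefeso], shows underlying /mefes/. Applying the same rule before a front vowel gives [mefeʃɛ].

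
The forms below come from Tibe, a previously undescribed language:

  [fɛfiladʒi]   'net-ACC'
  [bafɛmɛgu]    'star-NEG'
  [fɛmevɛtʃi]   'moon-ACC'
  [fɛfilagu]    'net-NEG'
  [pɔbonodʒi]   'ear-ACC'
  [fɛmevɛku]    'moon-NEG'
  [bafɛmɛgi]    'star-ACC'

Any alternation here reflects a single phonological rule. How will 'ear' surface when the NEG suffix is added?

[pɔbonogu]

'net' shows [g] ~ [dʒ] at the end of the stem ([fɛfilagu] vs [fɛfiladʒi]).
But 'star' keeps [g] in both environments ([bafɛmɛgu], [bafɛmɛgi]), so there is no rule changing /g/ to [dʒ] before the ACC suffix.
Therefore /dʒ/ is basic and [g] is derived by depalatalization (palato-alveolar /tʃ/ and /dʒ/ become [k] and [g] when no front vowel follows).
From [pɔbonodʒi] the stem 'ear' is /pɔbonodʒ/; when no front vowel follows this yields [pɔbonogu].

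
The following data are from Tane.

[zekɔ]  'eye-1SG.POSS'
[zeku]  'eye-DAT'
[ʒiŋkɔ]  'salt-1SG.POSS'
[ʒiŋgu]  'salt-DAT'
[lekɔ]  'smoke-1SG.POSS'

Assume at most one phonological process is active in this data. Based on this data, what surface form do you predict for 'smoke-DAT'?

The DAT suffix surfaces as [-gu] and [-ku], depending on the final segment of the stem.
By contrast the 1SG.POSS suffix keeps its initial [k] throughout — that segment must be underlying.
The DAT suffix is therefore /-gu/ underlyingly, with post-vocalic devoicing: voiced stops become voiceless after a vowel.
After 'smoke', which ends in a vowel, the suffix surfaces as [-ku], giving [leku].

[leku]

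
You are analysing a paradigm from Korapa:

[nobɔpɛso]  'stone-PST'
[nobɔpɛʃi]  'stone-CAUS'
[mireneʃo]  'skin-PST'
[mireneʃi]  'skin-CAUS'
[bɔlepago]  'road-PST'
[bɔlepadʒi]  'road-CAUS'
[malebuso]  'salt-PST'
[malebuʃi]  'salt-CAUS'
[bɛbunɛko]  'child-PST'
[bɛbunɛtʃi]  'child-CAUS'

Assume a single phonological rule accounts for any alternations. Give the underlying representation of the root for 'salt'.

/malebus/

The root 'salt' surfaces as [malebuso] and [malebuʃi], with a stem-final [s] ~ [ʃ] alternation.
The stem 'skin' ([mireneʃo], [mireneʃi]) shows [ʃ] unchanged in both environments, so [ʃ] cannot be basic with [s] derived before the PST suffix.
The alternation reflects palatalization before a front vowel: /k/, /g/ and /s/ become palato-alveolar [tʃ], [dʒ] and [ʃ] before a front vowel. /s/ is underlying.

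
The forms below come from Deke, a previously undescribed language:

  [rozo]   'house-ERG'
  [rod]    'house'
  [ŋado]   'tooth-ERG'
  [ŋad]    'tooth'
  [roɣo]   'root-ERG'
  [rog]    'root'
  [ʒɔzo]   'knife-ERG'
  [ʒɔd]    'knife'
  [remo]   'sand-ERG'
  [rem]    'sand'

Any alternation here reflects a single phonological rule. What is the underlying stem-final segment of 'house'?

The root 'house' surfaces as [rozo] and [rod], with a stem-final [z] ~ [d] alternation.
The stem 'tooth' ([ŋado], [ŋad]) shows [d] unchanged in both environments, so [d] cannot be basic with [z] derived before the ERG suffix.
Therefore /z/ is basic and [d] is derived by word-final hardening (voiced fricatives become stops word-finally).

/z/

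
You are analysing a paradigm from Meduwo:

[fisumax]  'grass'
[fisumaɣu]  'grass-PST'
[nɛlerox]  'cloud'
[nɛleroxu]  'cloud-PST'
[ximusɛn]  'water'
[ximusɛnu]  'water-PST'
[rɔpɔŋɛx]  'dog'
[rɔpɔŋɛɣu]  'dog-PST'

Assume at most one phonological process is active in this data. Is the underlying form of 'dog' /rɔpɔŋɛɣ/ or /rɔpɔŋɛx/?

/rɔpɔŋɛɣ/

'dog' shows [x] ~ [ɣ] at the end of the stem ([rɔpɔŋɛx] vs [rɔpɔŋɛɣu]).
The stem 'cloud' ([nɛlerox], [nɛleroxu]) shows [x] unchanged in both environments, so [x] cannot be basic with [ɣ] derived before the PST suffix.
Therefore /ɣ/ is basic and [x] is derived by word-final obstruent devoicing (voiced obstruents become voiceless word-finally).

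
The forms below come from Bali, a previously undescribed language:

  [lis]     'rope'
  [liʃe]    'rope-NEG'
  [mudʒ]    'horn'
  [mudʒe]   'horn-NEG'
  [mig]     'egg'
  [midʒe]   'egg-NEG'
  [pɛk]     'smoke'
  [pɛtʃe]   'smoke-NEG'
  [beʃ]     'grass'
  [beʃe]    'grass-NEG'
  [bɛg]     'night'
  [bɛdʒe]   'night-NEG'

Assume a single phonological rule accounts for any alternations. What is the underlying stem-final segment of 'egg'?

The stem for 'egg' ends in [g] in [mig] but [dʒ] in [midʒe].
If /dʒ/ were underlying and a rule turned it into [g] in isolation, 'horn' would also alternate; but it has [dʒ] in both [mudʒ] and [mudʒe].
The alternation reflects palatalization before a front vowel: /k/, /g/ and /s/ become palato-alveolar [tʃ], [dʒ] and [ʃ] before a front vowel. /g/ is underlying.

/g/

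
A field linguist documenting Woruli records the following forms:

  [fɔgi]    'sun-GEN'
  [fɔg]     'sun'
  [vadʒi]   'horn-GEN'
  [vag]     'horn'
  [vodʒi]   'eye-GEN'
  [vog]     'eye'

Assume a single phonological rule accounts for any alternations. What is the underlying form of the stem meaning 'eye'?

The stem for 'eye' ends in [dʒ] in [vodʒi] but [g] in [vog].
But 'sun' keeps [g] in both environments ([fɔgi], [fɔg]), so there is no rule changing /g/ to [dʒ] before the GEN suffix.
The alternation reflects depalatalization: palato-alveolar /dʒ/ becomes [g] when no front vowel follows. /dʒ/ is underlying.
Hence 'eye' is /vodʒ/ underlyingly.

/vodʒ/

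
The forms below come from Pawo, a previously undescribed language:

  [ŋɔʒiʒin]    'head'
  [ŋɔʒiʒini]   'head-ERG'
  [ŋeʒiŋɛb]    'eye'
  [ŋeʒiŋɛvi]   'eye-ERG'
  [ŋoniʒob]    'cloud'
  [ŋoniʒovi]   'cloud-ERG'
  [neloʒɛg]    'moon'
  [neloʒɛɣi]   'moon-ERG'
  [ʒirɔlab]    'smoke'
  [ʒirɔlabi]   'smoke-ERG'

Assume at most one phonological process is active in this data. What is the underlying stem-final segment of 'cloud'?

'cloud' shows [b] ~ [v] at the end of the stem ([ŋoniʒob] vs [ŋoniʒovi]).
But 'smoke' keeps [b] in both environments ([ʒirɔlab], [ʒirɔlabi]), so there is no rule changing /b/ to [v] before the ERG suffix.
The alternation reflects word-final hardening: voiced fricatives become stops word-finally. /v/ is underlying.

/v/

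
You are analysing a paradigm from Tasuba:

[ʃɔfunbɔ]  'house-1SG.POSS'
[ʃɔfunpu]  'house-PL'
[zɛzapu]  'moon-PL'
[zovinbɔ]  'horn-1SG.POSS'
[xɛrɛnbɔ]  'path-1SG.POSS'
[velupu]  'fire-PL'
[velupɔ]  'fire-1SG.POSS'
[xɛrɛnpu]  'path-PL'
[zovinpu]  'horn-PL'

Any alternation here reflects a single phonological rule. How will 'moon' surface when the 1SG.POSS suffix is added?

The 1SG.POSS morpheme has two allomorphs, [-bɔ] and [-pɔ].
The PL suffix, which begins with [p], is invariant after every stem; so [p] is not altered by any rule here.
So the underlying form is /-bɔ/, and voiced stops become voiceless after a vowel.
After 'moon', which ends in a vowel, the suffix surfaces as [-pɔ], giving [zɛzapɔ].

[zɛzapɔ]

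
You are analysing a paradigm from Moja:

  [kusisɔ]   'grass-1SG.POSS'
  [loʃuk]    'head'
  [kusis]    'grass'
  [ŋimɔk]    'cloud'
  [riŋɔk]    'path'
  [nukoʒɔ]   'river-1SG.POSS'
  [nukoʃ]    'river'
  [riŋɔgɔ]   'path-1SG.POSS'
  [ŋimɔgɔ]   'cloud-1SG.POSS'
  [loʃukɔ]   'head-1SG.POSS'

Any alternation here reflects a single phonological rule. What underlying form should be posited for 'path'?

'path' shows [k] ~ [g] at the end of the stem ([riŋɔk] vs [riŋɔgɔ]).
The stem 'head' ([loʃuk], [loʃukɔ]) shows [k] unchanged in both environments, so [k] cannot be basic with [g] derived before the 1SG.POSS suffix.
Therefore /g/ is basic and [k] is derived by word-final obstruent devoicing (voiced obstruents become voiceless word-finally).

/riŋɔg/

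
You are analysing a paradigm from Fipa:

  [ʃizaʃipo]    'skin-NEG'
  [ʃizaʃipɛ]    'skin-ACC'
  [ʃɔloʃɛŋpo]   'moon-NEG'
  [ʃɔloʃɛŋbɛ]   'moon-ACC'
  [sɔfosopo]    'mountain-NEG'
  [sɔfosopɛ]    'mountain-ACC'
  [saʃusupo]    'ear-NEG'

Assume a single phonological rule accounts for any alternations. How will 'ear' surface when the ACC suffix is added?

[saʃusupɛ]

The ACC suffix surfaces as [-bɛ] and [-pɛ], depending on the final segment of the stem.
The NEG suffix, which begins with [p], is invariant after every stem; so [p] is not altered by any rule here.
The ACC suffix is therefore /-bɛ/ underlyingly, with post-vocalic devoicing: voiced stops become voiceless after a vowel.
After 'ear', which ends in a vowel, the suffix surfaces as [-pɛ], giving [saʃusupɛ].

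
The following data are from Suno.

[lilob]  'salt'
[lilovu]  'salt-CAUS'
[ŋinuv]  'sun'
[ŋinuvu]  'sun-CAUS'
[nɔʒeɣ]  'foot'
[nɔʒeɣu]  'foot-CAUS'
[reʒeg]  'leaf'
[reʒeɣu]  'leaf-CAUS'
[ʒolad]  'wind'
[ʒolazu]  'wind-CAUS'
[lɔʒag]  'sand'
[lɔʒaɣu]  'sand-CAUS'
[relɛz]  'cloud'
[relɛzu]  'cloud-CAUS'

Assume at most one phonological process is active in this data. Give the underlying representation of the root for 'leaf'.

/reʒeg/

'leaf' shows [g] ~ [ɣ] at the end of the stem ([reʒeg] vs [reʒeɣu]).
The stem 'foot' ([nɔʒeɣ], [nɔʒeɣu]) shows [ɣ] unchanged in both environments, so [ɣ] cannot be basic with [g] derived in isolation.
The underlying segment must be /g/; voiced stops become fricatives between vowels, yielding [ɣ] there.
So 'leaf' = /reʒeg/.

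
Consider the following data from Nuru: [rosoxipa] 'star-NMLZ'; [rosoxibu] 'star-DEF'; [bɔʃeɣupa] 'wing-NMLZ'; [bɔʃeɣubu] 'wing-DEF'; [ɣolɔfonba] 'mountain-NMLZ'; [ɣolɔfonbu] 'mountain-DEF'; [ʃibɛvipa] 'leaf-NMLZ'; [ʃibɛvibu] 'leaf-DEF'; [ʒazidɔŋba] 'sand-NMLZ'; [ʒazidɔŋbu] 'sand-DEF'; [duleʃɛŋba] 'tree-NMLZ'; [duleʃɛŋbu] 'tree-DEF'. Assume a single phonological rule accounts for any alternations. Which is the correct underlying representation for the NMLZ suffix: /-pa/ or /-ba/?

The NMLZ suffix surfaces as [-ba] and [-pa], depending on the final segment of the stem.
By contrast the DEF suffix keeps its initial [b] throughout — that segment must be underlying.
So the underlying form is /-pa/, and voiceless stops become voiced after a nasal.

/-pa/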